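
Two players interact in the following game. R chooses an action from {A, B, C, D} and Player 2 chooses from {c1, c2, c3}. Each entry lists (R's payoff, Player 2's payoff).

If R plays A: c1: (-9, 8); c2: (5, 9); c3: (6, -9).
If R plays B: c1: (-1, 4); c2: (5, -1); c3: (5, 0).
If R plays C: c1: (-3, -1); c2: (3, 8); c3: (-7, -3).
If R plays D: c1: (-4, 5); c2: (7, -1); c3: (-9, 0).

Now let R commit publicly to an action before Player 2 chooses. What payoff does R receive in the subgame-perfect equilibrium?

5

Backward induction with R moving first.
- A → Player 2 plays c2 (best of 8, 9, -9); R gets 5.
- B → Player 2 plays c1 (best of 4, -1, 0); R gets -1.
- C → Player 2 plays c2 (best of -1, 8, -3); R gets 3.
- D → Player 2 plays c1 (best of 5, -1, 0); R gets -4.
Among 5, -1, 3, -4, the best is 5 at A. Subgame-perfect outcome: (A, c2) with payoffs (5, 9).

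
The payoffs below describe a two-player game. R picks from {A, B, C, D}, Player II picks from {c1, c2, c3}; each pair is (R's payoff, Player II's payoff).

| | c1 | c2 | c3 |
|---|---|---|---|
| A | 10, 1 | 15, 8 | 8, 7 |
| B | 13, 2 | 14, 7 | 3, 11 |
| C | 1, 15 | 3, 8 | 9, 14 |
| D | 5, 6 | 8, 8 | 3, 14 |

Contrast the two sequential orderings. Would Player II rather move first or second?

first

If R leads: Player II's best replies are A→c2, B→c3, C→c1, D→c3; R's induced payoffs 15, 3, 1, 3; outcome (A, c2), payoffs (15, 8).
If Player II leads: R's best replies are c1→B, c2→A, c3→C; Player II's induced payoffs 2, 8, 14; outcome (C, c3), payoffs (9, 14).
Player II gets 14 moving first and 8 moving second, so Player II prefers to move first.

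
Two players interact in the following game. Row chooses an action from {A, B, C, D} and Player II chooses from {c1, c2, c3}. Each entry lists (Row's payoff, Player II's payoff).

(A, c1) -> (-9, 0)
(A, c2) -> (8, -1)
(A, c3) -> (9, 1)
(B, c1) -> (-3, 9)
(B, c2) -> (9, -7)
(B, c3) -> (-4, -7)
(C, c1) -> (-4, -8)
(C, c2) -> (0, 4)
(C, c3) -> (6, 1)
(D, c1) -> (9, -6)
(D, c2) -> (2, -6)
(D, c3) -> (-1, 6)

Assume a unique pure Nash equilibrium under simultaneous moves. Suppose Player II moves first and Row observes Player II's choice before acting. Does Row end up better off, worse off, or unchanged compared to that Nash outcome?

Row best-responds to each possible Player II move:
- c1: BR = D, leader payoff -6.
- c2: BR = B, leader payoff -7.
- c3: BR = A, leader payoff 1.
Among -6, -7, 1, the best is 1 at c3. Subgame-perfect outcome: (A, c3) with payoffs (9, 1).
For the simultaneous game, intersect best replies.
Row's best replies: c1→D; c2→B; c3→A.
Player II's best replies: A→c3; B→c1; C→c2; D→c3.
Only (A, c3) has each player best-responding; Nash payoffs (9, 1).
Row earns 9 sequentially versus 9 at the Nash outcome: unchanged.

unchanged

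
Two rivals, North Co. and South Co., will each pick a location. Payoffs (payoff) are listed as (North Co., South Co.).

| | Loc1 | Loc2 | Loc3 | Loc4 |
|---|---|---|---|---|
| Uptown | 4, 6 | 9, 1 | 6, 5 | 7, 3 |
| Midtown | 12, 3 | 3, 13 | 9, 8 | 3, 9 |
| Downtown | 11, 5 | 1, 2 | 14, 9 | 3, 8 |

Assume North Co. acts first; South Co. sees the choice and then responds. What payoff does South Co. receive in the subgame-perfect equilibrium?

9

Backward induction with North Co. moving first.
- Uptown: BR = Loc1, leader payoff 4.
- Midtown: BR = Loc2, leader payoff 3.
- Downtown: BR = Loc3, leader payoff 14.
Among 4, 3, 14, the best is 14 at Downtown. Subgame-perfect outcome: (Downtown, Loc3) with payoffs (14, 9).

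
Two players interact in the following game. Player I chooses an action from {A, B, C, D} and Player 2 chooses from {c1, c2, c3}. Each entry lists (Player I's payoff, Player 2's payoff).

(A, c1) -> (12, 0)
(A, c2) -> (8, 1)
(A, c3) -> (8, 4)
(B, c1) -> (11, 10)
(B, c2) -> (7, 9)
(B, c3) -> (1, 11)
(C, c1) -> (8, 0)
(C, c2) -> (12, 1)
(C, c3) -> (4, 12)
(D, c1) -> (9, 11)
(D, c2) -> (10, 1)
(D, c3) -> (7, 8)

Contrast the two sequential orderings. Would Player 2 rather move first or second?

second

If Player I leads: Player 2's best replies are A→c3, B→c3, C→c3, D→c1; Player I's induced payoffs 8, 1, 4, 9; outcome (D, c1), payoffs (9, 11).
If Player 2 leads: Player I's best replies are c1→A, c2→C, c3→A; Player 2's induced payoffs 0, 1, 4; outcome (A, c3), payoffs (8, 4).
Player 2 gets 4 moving first and 11 moving second, so Player 2 prefers to move second.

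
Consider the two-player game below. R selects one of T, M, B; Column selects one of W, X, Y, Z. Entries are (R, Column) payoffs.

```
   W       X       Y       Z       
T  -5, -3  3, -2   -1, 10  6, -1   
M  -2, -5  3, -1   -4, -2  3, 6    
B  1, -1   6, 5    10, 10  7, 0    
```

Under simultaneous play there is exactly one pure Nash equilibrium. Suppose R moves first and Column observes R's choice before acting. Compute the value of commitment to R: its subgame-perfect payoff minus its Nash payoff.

Solve by backward induction (R leads).
- T: Column compares -3, -2, 10, -1 and picks Y; R would get -1.
- M: Column compares -5, -1, -2, 6 and picks Z; R would get 3.
- B: Column compares -1, 5, 10, 0 and picks Y; R would get 10.
Among -1, 3, 10, the best is 10 at B. Subgame-perfect outcome: (B, Y) with payoffs (10, 10).
For the simultaneous game, intersect best replies.
R's best replies: W→B; X→B; Y→B; Z→B.
Column's best replies: T→Y; M→Z; B→Y.
Only (B, Y) has each player best-responding; Nash payoffs (10, 10).
R's commitment gain: 10 − 10 = 0.

0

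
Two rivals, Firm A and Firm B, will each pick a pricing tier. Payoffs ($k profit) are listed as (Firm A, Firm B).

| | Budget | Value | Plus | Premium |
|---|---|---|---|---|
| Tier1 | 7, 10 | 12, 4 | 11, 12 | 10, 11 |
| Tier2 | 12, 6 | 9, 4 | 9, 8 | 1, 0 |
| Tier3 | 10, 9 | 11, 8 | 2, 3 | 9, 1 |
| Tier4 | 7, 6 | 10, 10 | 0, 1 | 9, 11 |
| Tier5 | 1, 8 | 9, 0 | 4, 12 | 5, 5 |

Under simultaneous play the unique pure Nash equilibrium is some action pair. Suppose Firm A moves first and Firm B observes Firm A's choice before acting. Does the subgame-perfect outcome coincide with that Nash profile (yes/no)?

yes

Work backward from Firm B's decision.
- Tier1 → Firm B plays Plus (best of 10, 4, 12, 11); Firm A gets 11.
- Tier2 → Firm B plays Plus (best of 6, 4, 8, 0); Firm A gets 9.
- Tier3 → Firm B plays Budget (best of 9, 8, 3, 1); Firm A gets 10.
- Tier4 → Firm B plays Premium (best of 6, 10, 1, 11); Firm A gets 9.
- Tier5 → Firm B plays Plus (best of 8, 0, 12, 5); Firm A gets 4.
Maximizing over 11, 9, 10, 9, 4, Firm A chooses Tier1. Subgame-perfect outcome: (Tier1, Plus) with payoffs (11, 12).
Now find the simultaneous Nash equilibrium.
Firm A's best replies: Budget→Tier2; Value→Tier1; Plus→Tier1; Premium→Tier1.
Firm B's best replies: Tier1→Plus; Tier2→Plus; Tier3→Budget; Tier4→Premium; Tier5→Plus.
Only (Tier1, Plus) has each player best-responding; Nash payoffs (11, 12).
Sequential outcome (Tier1, Plus) coincides with the Nash profile (Tier1, Plus).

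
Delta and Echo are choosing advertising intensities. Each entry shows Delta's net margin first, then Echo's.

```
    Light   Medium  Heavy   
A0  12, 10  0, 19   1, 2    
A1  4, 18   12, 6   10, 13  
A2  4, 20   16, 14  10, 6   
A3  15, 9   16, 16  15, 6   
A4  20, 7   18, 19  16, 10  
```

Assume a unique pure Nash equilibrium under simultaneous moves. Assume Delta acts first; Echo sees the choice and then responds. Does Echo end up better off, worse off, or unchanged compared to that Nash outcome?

unchanged

Backward induction with Delta moving first.
- A0: BR = Medium, leader payoff 0.
- A1: BR = Light, leader payoff 4.
- A2: BR = Light, leader payoff 4.
- A3: BR = Medium, leader payoff 16.
- A4: BR = Medium, leader payoff 18.
Delta's induced payoffs are 0, 4, 4, 16, 18, so Delta commits to A4. Subgame-perfect outcome: (A4, Medium) with payoffs (18, 19).
Under simultaneous play:
Delta's best replies: Light→A4; Medium→A4; Heavy→A4.
Echo's best replies: A0→Medium; A1→Light; A2→Light; A3→Medium; A4→Medium.
Only (A4, Medium) has each player best-responding; Nash payoffs (18, 19).
Echo earns 19 sequentially versus 19 at the Nash outcome: unchanged.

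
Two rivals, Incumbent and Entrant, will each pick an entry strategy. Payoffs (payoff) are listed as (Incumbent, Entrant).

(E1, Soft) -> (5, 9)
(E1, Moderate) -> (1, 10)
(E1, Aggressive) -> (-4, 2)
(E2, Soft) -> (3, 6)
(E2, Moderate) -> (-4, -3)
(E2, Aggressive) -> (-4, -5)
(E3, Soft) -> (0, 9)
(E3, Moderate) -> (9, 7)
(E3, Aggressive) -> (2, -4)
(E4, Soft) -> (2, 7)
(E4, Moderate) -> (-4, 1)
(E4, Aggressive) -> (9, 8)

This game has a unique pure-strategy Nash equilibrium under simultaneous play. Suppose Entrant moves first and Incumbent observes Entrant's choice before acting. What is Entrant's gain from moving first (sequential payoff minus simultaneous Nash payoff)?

1

Solve by backward induction (Entrant leads).
- Soft: BR = E1, leader payoff 9.
- Moderate: BR = E3, leader payoff 7.
- Aggressive: BR = E4, leader payoff 8.
Maximizing over 9, 7, 8, Entrant chooses Soft. Subgame-perfect outcome: (E1, Soft) with payoffs (5, 9).
Now find the simultaneous Nash equilibrium.
Incumbent's best replies: Soft→E1; Moderate→E3; Aggressive→E4.
Entrant's best replies: E1→Moderate; E2→Soft; E3→Soft; E4→Aggressive.
The unique mutual best reply is (E4, Aggressive), giving (9, 8).
Entrant's commitment gain: 9 − 8 = 1.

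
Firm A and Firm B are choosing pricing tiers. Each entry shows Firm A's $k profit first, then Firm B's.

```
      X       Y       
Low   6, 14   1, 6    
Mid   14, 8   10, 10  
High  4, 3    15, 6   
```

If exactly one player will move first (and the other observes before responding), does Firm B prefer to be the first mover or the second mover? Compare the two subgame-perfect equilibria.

If Firm A leads: Firm B's best replies are Low→X, Mid→Y, High→Y; Firm A's induced payoffs 6, 10, 15; outcome (High, Y), payoffs (15, 6).
If Firm B leads: Firm A's best replies are X→Mid, Y→High; Firm B's induced payoffs 8, 6; outcome (Mid, X), payoffs (14, 8).
Firm B gets 8 moving first and 6 moving second, so Firm B prefers to move first.

first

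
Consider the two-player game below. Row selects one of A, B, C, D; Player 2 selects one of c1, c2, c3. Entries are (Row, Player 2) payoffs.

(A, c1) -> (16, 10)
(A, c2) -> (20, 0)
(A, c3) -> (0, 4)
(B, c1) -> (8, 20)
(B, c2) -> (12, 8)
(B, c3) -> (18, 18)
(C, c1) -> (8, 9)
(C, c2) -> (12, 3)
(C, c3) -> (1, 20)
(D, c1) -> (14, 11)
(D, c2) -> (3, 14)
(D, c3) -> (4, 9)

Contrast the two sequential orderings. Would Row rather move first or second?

second

If Row leads: Player 2's best replies are A→c1, B→c1, C→c3, D→c2; Row's induced payoffs 16, 8, 1, 3; outcome (A, c1), payoffs (16, 10).
If Player 2 leads: Row's best replies are c1→A, c2→A, c3→B; Player 2's induced payoffs 10, 0, 18; outcome (B, c3), payoffs (18, 18).
Row gets 16 moving first and 18 moving second, so Row prefers to move second.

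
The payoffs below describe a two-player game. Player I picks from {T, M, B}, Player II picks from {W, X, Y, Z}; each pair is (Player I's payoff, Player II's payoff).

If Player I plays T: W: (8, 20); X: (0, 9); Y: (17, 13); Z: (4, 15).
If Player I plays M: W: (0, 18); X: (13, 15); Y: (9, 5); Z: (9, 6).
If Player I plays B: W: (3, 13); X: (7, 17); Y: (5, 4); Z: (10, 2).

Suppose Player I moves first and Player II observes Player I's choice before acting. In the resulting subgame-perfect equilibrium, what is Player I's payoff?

Backward induction with Player I moving first.
- T → Player II plays W (best of 20, 9, 13, 15); Player I gets 8.
- M → Player II plays W (best of 18, 15, 5, 6); Player I gets 0.
- B → Player II plays X (best of 13, 17, 4, 2); Player I gets 7.
Among 8, 0, 7, the best is 8 at T. Subgame-perfect outcome: (T, W) with payoffs (8, 20).

8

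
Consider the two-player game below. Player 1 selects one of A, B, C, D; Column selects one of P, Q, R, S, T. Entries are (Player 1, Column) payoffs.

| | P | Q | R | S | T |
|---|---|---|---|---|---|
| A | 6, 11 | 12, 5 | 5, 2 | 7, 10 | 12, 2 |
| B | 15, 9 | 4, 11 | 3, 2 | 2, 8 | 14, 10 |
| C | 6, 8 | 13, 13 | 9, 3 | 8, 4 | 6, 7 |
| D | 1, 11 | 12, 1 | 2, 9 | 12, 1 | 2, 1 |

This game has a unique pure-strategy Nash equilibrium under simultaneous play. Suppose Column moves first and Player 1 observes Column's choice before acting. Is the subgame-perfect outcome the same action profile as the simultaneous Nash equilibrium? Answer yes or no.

yes

Work backward from Player 1's decision.
- P: Player 1 compares 6, 15, 6, 1 and picks B; Column would get 9.
- Q: Player 1 compares 12, 4, 13, 12 and picks C; Column would get 13.
- R: Player 1 compares 5, 3, 9, 2 and picks C; Column would get 3.
- S: Player 1 compares 7, 2, 8, 12 and picks D; Column would get 1.
- T: Player 1 compares 12, 14, 6, 2 and picks B; Column would get 10.
Among 9, 13, 3, 1, 10, the best is 13 at Q. Subgame-perfect outcome: (C, Q) with payoffs (13, 13).
Under simultaneous play:
Player 1's best replies: P→B; Q→C; R→C; S→D; T→B.
Column's best replies: A→P; B→Q; C→Q; D→P.
The unique mutual best reply is (C, Q), giving (13, 13).
Sequential outcome (C, Q) coincides with the Nash profile (C, Q).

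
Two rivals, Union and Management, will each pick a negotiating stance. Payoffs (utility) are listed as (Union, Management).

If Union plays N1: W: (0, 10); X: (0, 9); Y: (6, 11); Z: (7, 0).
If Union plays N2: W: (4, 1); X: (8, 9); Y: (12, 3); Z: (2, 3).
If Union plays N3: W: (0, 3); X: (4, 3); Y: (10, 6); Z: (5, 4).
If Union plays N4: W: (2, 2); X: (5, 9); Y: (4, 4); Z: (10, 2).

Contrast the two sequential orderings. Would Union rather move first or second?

first

If Union leads: Management's best replies are N1→Y, N2→X, N3→Y, N4→X; Union's induced payoffs 6, 8, 10, 5; outcome (N3, Y), payoffs (10, 6).
If Management leads: Union's best replies are W→N2, X→N2, Y→N2, Z→N4; Management's induced payoffs 1, 9, 3, 2; outcome (N2, X), payoffs (8, 9).
Union gets 10 moving first and 8 moving second, so Union prefers to move first.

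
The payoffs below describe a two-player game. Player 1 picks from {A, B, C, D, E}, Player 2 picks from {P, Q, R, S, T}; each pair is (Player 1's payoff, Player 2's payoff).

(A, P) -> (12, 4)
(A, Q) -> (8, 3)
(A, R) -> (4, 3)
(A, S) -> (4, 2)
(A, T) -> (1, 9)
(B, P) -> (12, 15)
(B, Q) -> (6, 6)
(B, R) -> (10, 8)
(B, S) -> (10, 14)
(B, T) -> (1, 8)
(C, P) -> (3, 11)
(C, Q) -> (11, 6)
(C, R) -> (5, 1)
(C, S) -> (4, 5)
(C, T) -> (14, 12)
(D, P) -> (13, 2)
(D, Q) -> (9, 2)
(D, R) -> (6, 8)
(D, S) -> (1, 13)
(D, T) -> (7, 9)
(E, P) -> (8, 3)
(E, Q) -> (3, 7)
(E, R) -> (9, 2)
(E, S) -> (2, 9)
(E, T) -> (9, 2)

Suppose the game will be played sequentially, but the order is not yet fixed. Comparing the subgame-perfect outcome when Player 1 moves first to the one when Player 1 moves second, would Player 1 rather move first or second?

first

If Player 1 leads: Player 2's best replies are A→T, B→P, C→T, D→S, E→S; Player 1's induced payoffs 1, 12, 14, 1, 2; outcome (C, T), payoffs (14, 12).
If Player 2 leads: Player 1's best replies are P→D, Q→C, R→B, S→B, T→C; Player 2's induced payoffs 2, 6, 8, 14, 12; outcome (B, S), payoffs (10, 14).
Player 1 gets 14 moving first and 10 moving second, so Player 1 prefers to move first.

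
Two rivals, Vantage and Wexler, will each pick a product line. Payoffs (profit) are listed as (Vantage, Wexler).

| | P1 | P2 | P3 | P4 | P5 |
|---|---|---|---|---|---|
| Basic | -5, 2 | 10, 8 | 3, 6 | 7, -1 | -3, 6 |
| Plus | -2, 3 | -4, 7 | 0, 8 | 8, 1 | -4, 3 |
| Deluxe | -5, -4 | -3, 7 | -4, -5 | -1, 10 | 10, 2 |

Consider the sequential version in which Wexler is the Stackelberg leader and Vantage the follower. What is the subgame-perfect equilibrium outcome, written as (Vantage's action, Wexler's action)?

(Basic, P2)

Solve by backward induction (Wexler leads).
- P1 → Vantage plays Plus (best of -5, -2, -5); Wexler gets 3.
- P2 → Vantage plays Basic (best of 10, -4, -3); Wexler gets 8.
- P3 → Vantage plays Basic (best of 3, 0, -4); Wexler gets 6.
- P4 → Vantage plays Plus (best of 7, 8, -1); Wexler gets 1.
- P5 → Vantage plays Deluxe (best of -3, -4, 10); Wexler gets 2.
Maximizing over 3, 8, 6, 1, 2, Wexler chooses P2. Subgame-perfect outcome: (Basic, P2) with payoffs (10, 8).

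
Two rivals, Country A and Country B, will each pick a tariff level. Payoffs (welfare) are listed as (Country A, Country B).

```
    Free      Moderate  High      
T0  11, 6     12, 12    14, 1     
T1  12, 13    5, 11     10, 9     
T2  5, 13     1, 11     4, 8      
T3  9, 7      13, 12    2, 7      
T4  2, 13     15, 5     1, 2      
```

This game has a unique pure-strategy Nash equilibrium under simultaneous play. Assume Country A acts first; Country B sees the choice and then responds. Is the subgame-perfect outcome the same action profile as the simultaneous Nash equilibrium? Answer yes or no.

no

Country B best-responds to each possible Country A move:
- T0: BR = Moderate, leader payoff 12.
- T1: BR = Free, leader payoff 12.
- T2: BR = Free, leader payoff 5.
- T3: BR = Moderate, leader payoff 13.
- T4: BR = Free, leader payoff 2.
Maximizing over 12, 12, 5, 13, 2, Country A chooses T3. Subgame-perfect outcome: (T3, Moderate) with payoffs (13, 12).
Now find the simultaneous Nash equilibrium.
Country A's best replies: Free→T1; Moderate→T4; High→T0.
Country B's best replies: T0→Moderate; T1→Free; T2→Free; T3→Moderate; T4→Free.
Only (T1, Free) has each player best-responding; Nash payoffs (12, 13).
Sequential outcome (T3, Moderate) differs from the Nash profile (T1, Free).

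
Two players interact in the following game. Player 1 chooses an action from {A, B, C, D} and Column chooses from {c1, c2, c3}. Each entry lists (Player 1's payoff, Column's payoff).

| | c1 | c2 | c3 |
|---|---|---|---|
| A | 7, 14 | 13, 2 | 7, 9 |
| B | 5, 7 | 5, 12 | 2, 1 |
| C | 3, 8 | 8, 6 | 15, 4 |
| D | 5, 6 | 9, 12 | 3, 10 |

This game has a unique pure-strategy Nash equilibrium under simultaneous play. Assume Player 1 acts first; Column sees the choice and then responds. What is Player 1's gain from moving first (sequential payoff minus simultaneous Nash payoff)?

2

Column best-responds to each possible Player 1 move:
- A: BR = c1, leader payoff 7.
- B: BR = c2, leader payoff 5.
- C: BR = c1, leader payoff 3.
- D: BR = c2, leader payoff 9.
Player 1's induced payoffs are 7, 5, 3, 9, so Player 1 commits to D. Subgame-perfect outcome: (D, c2) with payoffs (9, 12).
Under simultaneous play:
Player 1's best replies: c1→A; c2→A; c3→C.
Column's best replies: A→c1; B→c2; C→c1; D→c2.
The unique mutual best reply is (A, c1), giving (7, 14).
Player 1's commitment gain: 9 − 7 = 2.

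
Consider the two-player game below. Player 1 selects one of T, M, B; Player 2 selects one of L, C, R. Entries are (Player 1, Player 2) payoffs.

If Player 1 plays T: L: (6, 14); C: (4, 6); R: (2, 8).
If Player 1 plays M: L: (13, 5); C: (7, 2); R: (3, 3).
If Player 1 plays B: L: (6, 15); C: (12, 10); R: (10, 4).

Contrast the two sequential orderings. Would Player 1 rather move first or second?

first

If Player 1 leads: Player 2's best replies are T→L, M→L, B→L; Player 1's induced payoffs 6, 13, 6; outcome (M, L), payoffs (13, 5).
If Player 2 leads: Player 1's best replies are L→M, C→B, R→B; Player 2's induced payoffs 5, 10, 4; outcome (B, C), payoffs (12, 10).
Player 1 gets 13 moving first and 12 moving second, so Player 1 prefers to move first.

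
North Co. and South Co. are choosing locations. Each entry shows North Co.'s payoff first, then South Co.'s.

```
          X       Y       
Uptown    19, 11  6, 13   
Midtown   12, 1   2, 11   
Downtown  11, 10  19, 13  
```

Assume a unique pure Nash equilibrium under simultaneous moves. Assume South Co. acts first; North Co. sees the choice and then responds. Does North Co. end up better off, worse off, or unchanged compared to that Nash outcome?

unchanged

Work backward from North Co.'s decision.
- X: North Co. compares 19, 12, 11 and picks Uptown; South Co. would get 11.
- Y: North Co. compares 6, 2, 19 and picks Downtown; South Co. would get 13.
Among 11, 13, the best is 13 at Y. Subgame-perfect outcome: (Downtown, Y) with payoffs (19, 13).
Now find the simultaneous Nash equilibrium.
North Co.'s best replies: X→Uptown; Y→Downtown.
South Co.'s best replies: Uptown→Y; Midtown→Y; Downtown→Y.
The unique mutual best reply is (Downtown, Y), giving (19, 13).
North Co. earns 19 sequentially versus 19 at the Nash outcome: unchanged.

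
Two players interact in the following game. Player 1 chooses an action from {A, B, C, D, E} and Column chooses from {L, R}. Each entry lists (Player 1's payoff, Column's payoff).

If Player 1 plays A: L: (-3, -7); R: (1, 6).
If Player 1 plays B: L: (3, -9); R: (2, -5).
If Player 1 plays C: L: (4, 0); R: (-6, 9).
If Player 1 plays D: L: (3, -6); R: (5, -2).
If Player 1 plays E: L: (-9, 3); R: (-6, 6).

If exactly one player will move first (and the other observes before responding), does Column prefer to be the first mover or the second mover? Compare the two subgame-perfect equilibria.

If Player 1 leads: Column's best replies are A→R, B→R, C→R, D→R, E→R; Player 1's induced payoffs 1, 2, -6, 5, -6; outcome (D, R), payoffs (5, -2).
If Column leads: Player 1's best replies are L→C, R→D; Column's induced payoffs 0, -2; outcome (C, L), payoffs (4, 0).
Column gets 0 moving first and -2 moving second, so Column prefers to move first.

first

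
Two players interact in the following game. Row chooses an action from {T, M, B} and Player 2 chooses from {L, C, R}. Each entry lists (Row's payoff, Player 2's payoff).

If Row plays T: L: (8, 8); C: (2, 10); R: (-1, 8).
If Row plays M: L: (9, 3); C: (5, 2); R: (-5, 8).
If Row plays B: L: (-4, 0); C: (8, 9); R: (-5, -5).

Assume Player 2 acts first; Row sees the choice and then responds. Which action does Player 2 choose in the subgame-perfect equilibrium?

Work backward from Row's decision.
- L: Row compares 8, 9, -4 and picks M; Player 2 would get 3.
- C: Row compares 2, 5, 8 and picks B; Player 2 would get 9.
- R: Row compares -1, -5, -5 and picks T; Player 2 would get 8.
Maximizing over 3, 9, 8, Player 2 chooses C. Subgame-perfect outcome: (B, C) with payoffs (8, 9).

C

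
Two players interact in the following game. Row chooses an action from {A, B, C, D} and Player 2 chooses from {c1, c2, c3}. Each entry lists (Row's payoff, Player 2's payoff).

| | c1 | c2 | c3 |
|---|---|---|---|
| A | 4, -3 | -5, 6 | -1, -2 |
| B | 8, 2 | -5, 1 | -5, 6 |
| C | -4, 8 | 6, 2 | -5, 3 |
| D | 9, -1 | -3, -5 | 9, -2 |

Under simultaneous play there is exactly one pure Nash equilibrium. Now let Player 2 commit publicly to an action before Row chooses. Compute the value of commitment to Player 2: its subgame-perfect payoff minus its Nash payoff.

Solve by backward induction (Player 2 leads).
- c1: Row compares 4, 8, -4, 9 and picks D; Player 2 would get -1.
- c2: Row compares -5, -5, 6, -3 and picks C; Player 2 would get 2.
- c3: Row compares -1, -5, -5, 9 and picks D; Player 2 would get -2.
Maximizing over -1, 2, -2, Player 2 chooses c2. Subgame-perfect outcome: (C, c2) with payoffs (6, 2).
Now find the simultaneous Nash equilibrium.
Row's best replies: c1→D; c2→C; c3→D.
Player 2's best replies: A→c2; B→c3; C→c1; D→c1.
The unique mutual best reply is (D, c1), giving (9, -1).
Player 2's commitment gain: 2 − -1 = 3.

3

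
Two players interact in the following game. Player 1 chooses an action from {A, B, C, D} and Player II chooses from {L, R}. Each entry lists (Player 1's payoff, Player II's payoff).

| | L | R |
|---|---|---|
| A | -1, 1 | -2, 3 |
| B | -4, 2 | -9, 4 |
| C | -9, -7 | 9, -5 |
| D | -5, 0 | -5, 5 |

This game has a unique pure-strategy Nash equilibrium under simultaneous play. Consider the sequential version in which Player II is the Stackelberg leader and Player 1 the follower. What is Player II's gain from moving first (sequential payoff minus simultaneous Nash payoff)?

Backward induction with Player II moving first.
- L → Player 1 plays A (best of -1, -4, -9, -5); Player II gets 1.
- R → Player 1 plays C (best of -2, -9, 9, -5); Player II gets -5.
Player II's induced payoffs are 1, -5, so Player II commits to L. Subgame-perfect outcome: (A, L) with payoffs (-1, 1).
Now find the simultaneous Nash equilibrium.
Player 1's best replies: L→A; R→C.
Player II's best replies: A→R; B→R; C→R; D→R.
Only (C, R) has each player best-responding; Nash payoffs (9, -5).
Player II's commitment gain: 1 − -5 = 6.

6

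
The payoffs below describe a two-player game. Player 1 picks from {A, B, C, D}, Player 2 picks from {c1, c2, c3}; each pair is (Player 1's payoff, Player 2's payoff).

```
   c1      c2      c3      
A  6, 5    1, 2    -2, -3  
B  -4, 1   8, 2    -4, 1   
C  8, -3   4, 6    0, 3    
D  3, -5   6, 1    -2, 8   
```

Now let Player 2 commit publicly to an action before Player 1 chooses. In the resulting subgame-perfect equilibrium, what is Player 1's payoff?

0

Solve by backward induction (Player 2 leads).
- c1: BR = C, leader payoff -3.
- c2: BR = B, leader payoff 2.
- c3: BR = C, leader payoff 3.
Player 2's induced payoffs are -3, 2, 3, so Player 2 commits to c3. Subgame-perfect outcome: (C, c3) with payoffs (0, 3).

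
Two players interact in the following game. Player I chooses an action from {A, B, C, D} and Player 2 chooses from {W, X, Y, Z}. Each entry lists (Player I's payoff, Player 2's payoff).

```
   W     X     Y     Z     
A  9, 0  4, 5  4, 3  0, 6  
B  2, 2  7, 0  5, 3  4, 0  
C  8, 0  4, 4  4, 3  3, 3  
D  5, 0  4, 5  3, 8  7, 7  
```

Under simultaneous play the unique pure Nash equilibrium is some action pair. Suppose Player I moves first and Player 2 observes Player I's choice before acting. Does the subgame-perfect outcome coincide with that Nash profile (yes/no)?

yes

Backward induction with Player I moving first.
- A → Player 2 plays Z (best of 0, 5, 3, 6); Player I gets 0.
- B → Player 2 plays Y (best of 2, 0, 3, 0); Player I gets 5.
- C → Player 2 plays X (best of 0, 4, 3, 3); Player I gets 4.
- D → Player 2 plays Y (best of 0, 5, 8, 7); Player I gets 3.
Player I's induced payoffs are 0, 5, 4, 3, so Player I commits to B. Subgame-perfect outcome: (B, Y) with payoffs (5, 3).
Under simultaneous play:
Player I's best replies: W→A; X→B; Y→B; Z→D.
Player 2's best replies: A→Z; B→Y; C→X; D→Y.
Only (B, Y) has each player best-responding; Nash payoffs (5, 3).
Sequential outcome (B, Y) coincides with the Nash profile (B, Y).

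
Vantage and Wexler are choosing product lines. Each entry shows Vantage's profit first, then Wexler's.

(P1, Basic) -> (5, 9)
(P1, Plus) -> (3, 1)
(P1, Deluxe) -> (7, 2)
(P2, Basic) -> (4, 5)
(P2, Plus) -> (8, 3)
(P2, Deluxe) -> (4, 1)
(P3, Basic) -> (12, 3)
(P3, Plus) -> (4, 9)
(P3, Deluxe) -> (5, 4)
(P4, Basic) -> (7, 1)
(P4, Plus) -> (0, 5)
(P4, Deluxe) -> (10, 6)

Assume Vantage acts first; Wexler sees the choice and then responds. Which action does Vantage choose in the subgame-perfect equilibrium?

Solve by backward induction (Vantage leads).
- P1: BR = Basic, leader payoff 5.
- P2: BR = Basic, leader payoff 4.
- P3: BR = Plus, leader payoff 4.
- P4: BR = Deluxe, leader payoff 10.
Vantage's induced payoffs are 5, 4, 4, 10, so Vantage commits to P4. Subgame-perfect outcome: (P4, Deluxe) with payoffs (10, 6).

P4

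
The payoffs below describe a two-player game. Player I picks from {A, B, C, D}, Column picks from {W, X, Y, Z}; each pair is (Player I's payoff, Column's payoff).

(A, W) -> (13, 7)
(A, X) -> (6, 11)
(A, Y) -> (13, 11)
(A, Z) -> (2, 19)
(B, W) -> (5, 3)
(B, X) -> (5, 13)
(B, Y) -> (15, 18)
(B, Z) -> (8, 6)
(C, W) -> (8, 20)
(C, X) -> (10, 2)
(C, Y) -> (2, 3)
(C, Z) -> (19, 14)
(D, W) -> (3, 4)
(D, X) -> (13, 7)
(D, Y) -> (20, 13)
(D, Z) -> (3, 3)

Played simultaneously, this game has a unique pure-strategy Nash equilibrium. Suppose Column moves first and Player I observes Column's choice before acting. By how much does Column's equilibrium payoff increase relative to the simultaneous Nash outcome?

1

Backward induction with Column moving first.
- W: Player I compares 13, 5, 8, 3 and picks A; Column would get 7.
- X: Player I compares 6, 5, 10, 13 and picks D; Column would get 7.
- Y: Player I compares 13, 15, 2, 20 and picks D; Column would get 13.
- Z: Player I compares 2, 8, 19, 3 and picks C; Column would get 14.
Maximizing over 7, 7, 13, 14, Column chooses Z. Subgame-perfect outcome: (C, Z) with payoffs (19, 14).
For the simultaneous game, intersect best replies.
Player I's best replies: W→A; X→D; Y→D; Z→C.
Column's best replies: A→Z; B→Y; C→W; D→Y.
The unique mutual best reply is (D, Y), giving (20, 13).
Column's commitment gain: 14 − 13 = 1.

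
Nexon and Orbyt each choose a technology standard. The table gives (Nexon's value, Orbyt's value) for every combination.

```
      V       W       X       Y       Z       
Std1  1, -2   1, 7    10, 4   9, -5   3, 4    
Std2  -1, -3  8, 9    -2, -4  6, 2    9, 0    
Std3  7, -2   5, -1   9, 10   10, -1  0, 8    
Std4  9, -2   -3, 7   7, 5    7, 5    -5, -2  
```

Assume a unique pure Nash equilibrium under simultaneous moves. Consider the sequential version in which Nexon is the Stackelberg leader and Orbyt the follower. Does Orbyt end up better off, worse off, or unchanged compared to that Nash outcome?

Backward induction with Nexon moving first.
- Std1: BR = W, leader payoff 1.
- Std2: BR = W, leader payoff 8.
- Std3: BR = X, leader payoff 9.
- Std4: BR = W, leader payoff -3.
Nexon's induced payoffs are 1, 8, 9, -3, so Nexon commits to Std3. Subgame-perfect outcome: (Std3, X) with payoffs (9, 10).
Now find the simultaneous Nash equilibrium.
Nexon's best replies: V→Std4; W→Std2; X→Std1; Y→Std3; Z→Std2.
Orbyt's best replies: Std1→W; Std2→W; Std3→X; Std4→W.
Only (Std2, W) has each player best-responding; Nash payoffs (8, 9).
Orbyt earns 10 sequentially versus 9 at the Nash outcome: better off.

better off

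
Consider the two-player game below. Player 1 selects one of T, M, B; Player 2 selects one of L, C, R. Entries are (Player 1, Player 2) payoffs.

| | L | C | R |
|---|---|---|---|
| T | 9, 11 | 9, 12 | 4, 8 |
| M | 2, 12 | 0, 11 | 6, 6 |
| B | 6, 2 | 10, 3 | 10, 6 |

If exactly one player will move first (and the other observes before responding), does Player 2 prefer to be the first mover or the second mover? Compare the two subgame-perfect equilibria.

first

If Player 1 leads: Player 2's best replies are T→C, M→L, B→R; Player 1's induced payoffs 9, 2, 10; outcome (B, R), payoffs (10, 6).
If Player 2 leads: Player 1's best replies are L→T, C→B, R→B; Player 2's induced payoffs 11, 3, 6; outcome (T, L), payoffs (9, 11).
Player 2 gets 11 moving first and 6 moving second, so Player 2 prefers to move first.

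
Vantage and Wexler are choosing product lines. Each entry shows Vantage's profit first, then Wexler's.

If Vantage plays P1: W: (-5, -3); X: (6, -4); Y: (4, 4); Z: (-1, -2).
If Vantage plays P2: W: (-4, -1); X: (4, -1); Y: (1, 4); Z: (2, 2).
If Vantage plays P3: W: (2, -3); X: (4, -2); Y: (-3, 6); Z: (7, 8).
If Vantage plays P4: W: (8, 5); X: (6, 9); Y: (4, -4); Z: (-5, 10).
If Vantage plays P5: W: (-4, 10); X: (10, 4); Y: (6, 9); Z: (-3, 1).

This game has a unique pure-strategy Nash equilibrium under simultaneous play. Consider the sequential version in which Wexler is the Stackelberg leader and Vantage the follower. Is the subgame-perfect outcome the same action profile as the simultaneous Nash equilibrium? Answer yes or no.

Solve by backward induction (Wexler leads).
- W → Vantage plays P4 (best of -5, -4, 2, 8, -4); Wexler gets 5.
- X → Vantage plays P5 (best of 6, 4, 4, 6, 10); Wexler gets 4.
- Y → Vantage plays P5 (best of 4, 1, -3, 4, 6); Wexler gets 9.
- Z → Vantage plays P3 (best of -1, 2, 7, -5, -3); Wexler gets 8.
Wexler's induced payoffs are 5, 4, 9, 8, so Wexler commits to Y. Subgame-perfect outcome: (P5, Y) with payoffs (6, 9).
Under simultaneous play:
Vantage's best replies: W→P4; X→P5; Y→P5; Z→P3.
Wexler's best replies: P1→Y; P2→Y; P3→Z; P4→Z; P5→W.
The unique mutual best reply is (P3, Z), giving (7, 8).
Sequential outcome (P5, Y) differs from the Nash profile (P3, Z).

no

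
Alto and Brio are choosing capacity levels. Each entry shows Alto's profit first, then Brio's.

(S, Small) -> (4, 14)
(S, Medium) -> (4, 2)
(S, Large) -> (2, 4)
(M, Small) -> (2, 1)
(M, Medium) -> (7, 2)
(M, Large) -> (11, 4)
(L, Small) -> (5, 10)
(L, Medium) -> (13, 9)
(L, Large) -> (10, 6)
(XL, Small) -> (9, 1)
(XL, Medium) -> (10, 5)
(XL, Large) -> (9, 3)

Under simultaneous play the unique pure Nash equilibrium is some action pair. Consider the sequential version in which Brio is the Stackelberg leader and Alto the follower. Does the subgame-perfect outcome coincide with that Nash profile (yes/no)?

no

Solve by backward induction (Brio leads).
- Small → Alto plays XL (best of 4, 2, 5, 9); Brio gets 1.
- Medium → Alto plays L (best of 4, 7, 13, 10); Brio gets 9.
- Large → Alto plays M (best of 2, 11, 10, 9); Brio gets 4.
Brio's induced payoffs are 1, 9, 4, so Brio commits to Medium. Subgame-perfect outcome: (L, Medium) with payoffs (13, 9).
Under simultaneous play:
Alto's best replies: Small→XL; Medium→L; Large→M.
Brio's best replies: S→Small; M→Large; L→Small; XL→Medium.
Only (M, Large) has each player best-responding; Nash payoffs (11, 4).
Sequential outcome (L, Medium) differs from the Nash profile (M, Large).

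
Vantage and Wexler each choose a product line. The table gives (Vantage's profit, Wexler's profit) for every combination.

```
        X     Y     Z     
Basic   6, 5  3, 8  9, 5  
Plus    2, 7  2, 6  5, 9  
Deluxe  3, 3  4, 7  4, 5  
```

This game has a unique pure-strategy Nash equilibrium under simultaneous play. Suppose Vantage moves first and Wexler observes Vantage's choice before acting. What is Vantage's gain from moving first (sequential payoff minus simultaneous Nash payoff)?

1

Work backward from Wexler's decision.
- Basic: Wexler compares 5, 8, 5 and picks Y; Vantage would get 3.
- Plus: Wexler compares 7, 6, 9 and picks Z; Vantage would get 5.
- Deluxe: Wexler compares 3, 7, 5 and picks Y; Vantage would get 4.
Vantage's induced payoffs are 3, 5, 4, so Vantage commits to Plus. Subgame-perfect outcome: (Plus, Z) with payoffs (5, 9).
For the simultaneous game, intersect best replies.
Vantage's best replies: X→Basic; Y→Deluxe; Z→Basic.
Wexler's best replies: Basic→Y; Plus→Z; Deluxe→Y.
Only (Deluxe, Y) has each player best-responding; Nash payoffs (4, 7).
Vantage's commitment gain: 5 − 4 = 1.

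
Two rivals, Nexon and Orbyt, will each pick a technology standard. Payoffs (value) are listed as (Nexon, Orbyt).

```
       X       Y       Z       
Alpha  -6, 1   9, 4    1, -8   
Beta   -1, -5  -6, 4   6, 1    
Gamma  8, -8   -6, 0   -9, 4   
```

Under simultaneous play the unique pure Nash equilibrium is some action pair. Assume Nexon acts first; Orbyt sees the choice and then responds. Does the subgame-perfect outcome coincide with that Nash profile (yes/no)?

yes

Work backward from Orbyt's decision.
- Alpha → Orbyt plays Y (best of 1, 4, -8); Nexon gets 9.
- Beta → Orbyt plays Y (best of -5, 4, 1); Nexon gets -6.
- Gamma → Orbyt plays Z (best of -8, 0, 4); Nexon gets -9.
Maximizing over 9, -6, -9, Nexon chooses Alpha. Subgame-perfect outcome: (Alpha, Y) with payoffs (9, 4).
Now find the simultaneous Nash equilibrium.
Nexon's best replies: X→Gamma; Y→Alpha; Z→Beta.
Orbyt's best replies: Alpha→Y; Beta→Y; Gamma→Z.
The unique mutual best reply is (Alpha, Y), giving (9, 4).
Sequential outcome (Alpha, Y) coincides with the Nash profile (Alpha, Y).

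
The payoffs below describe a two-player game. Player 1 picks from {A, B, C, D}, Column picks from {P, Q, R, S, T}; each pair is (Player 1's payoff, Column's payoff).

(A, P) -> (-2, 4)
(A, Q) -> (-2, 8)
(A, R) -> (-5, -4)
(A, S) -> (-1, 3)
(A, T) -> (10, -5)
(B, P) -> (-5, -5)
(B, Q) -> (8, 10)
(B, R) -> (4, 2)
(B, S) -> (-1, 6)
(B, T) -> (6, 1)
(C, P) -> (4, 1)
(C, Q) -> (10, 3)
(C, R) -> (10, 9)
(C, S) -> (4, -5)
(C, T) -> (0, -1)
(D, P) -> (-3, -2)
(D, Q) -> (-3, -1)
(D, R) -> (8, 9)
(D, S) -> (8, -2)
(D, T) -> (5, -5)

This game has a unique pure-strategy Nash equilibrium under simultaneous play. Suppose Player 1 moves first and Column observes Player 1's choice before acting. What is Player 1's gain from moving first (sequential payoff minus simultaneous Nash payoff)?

Column best-responds to each possible Player 1 move:
- A: Column compares 4, 8, -4, 3, -5 and picks Q; Player 1 would get -2.
- B: Column compares -5, 10, 2, 6, 1 and picks Q; Player 1 would get 8.
- C: Column compares 1, 3, 9, -5, -1 and picks R; Player 1 would get 10.
- D: Column compares -2, -1, 9, -2, -5 and picks R; Player 1 would get 8.
Player 1's induced payoffs are -2, 8, 10, 8, so Player 1 commits to C. Subgame-perfect outcome: (C, R) with payoffs (10, 9).
Now find the simultaneous Nash equilibrium.
Player 1's best replies: P→C; Q→C; R→C; S→D; T→A.
Column's best replies: A→Q; B→Q; C→R; D→R.
The unique mutual best reply is (C, R), giving (10, 9).
Player 1's commitment gain: 10 − 10 = 0.

0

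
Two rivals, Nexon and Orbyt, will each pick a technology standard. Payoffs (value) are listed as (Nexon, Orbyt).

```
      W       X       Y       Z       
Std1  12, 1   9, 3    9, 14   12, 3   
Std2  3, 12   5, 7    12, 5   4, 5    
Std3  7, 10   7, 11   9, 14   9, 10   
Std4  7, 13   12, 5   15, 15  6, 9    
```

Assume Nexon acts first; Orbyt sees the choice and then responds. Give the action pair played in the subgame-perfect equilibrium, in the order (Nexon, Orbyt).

Backward induction with Nexon moving first.
- Std1: Orbyt compares 1, 3, 14, 3 and picks Y; Nexon would get 9.
- Std2: Orbyt compares 12, 7, 5, 5 and picks W; Nexon would get 3.
- Std3: Orbyt compares 10, 11, 14, 10 and picks Y; Nexon would get 9.
- Std4: Orbyt compares 13, 5, 15, 9 and picks Y; Nexon would get 15.
Among 9, 3, 9, 15, the best is 15 at Std4. Subgame-perfect outcome: (Std4, Y) with payoffs (15, 15).

(Std4, Y)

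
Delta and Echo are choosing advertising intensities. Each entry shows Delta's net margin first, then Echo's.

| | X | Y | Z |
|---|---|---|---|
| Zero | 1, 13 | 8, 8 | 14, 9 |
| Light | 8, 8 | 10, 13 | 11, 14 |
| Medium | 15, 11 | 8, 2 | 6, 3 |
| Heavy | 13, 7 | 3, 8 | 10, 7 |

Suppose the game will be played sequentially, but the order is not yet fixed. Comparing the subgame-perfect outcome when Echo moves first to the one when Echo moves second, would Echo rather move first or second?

If Delta leads: Echo's best replies are Zero→X, Light→Z, Medium→X, Heavy→Y; Delta's induced payoffs 1, 11, 15, 3; outcome (Medium, X), payoffs (15, 11).
If Echo leads: Delta's best replies are X→Medium, Y→Light, Z→Zero; Echo's induced payoffs 11, 13, 9; outcome (Light, Y), payoffs (10, 13).
Echo gets 13 moving first and 11 moving second, so Echo prefers to move first.

first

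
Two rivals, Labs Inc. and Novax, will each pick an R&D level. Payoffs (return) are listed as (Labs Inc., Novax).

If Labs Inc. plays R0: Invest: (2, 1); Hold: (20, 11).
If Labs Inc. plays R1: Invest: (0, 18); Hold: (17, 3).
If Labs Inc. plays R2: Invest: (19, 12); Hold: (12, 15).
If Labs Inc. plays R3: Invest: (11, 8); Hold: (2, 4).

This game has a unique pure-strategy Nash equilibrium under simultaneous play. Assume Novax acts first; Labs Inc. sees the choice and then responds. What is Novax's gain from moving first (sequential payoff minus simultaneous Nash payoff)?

Backward induction with Novax moving first.
- Invest → Labs Inc. plays R2 (best of 2, 0, 19, 11); Novax gets 12.
- Hold → Labs Inc. plays R0 (best of 20, 17, 12, 2); Novax gets 11.
Among 12, 11, the best is 12 at Invest. Subgame-perfect outcome: (R2, Invest) with payoffs (19, 12).
For the simultaneous game, intersect best replies.
Labs Inc.'s best replies: Invest→R2; Hold→R0.
Novax's best replies: R0→Hold; R1→Invest; R2→Hold; R3→Invest.
Only (R0, Hold) has each player best-responding; Nash payoffs (20, 11).
Novax's commitment gain: 12 − 11 = 1.

1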